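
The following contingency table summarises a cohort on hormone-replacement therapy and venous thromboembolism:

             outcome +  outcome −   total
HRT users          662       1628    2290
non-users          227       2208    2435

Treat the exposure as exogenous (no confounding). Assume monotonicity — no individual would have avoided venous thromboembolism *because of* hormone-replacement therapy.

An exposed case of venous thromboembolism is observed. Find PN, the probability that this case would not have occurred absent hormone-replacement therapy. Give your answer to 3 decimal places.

p₁ = P(outcome | exposed) = 662/2290 = 0.28908
p₀ = P(outcome | unexposed) = 227/2435 = 0.093224
Under exogeneity and monotonicity, PN = (p₁ − p₀)/p₁.
PN = (0.28908 − 0.093224) / 0.28908 ≈ 0.6775

PN ≈ 0.678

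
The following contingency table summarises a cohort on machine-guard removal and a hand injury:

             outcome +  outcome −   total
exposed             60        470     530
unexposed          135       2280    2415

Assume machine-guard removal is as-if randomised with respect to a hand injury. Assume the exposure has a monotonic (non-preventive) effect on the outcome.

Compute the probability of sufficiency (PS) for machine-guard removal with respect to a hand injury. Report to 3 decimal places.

p₁ = P(outcome | exposed) = 60/530 = 0.11321
p₀ = P(outcome | unexposed) = 135/2415 = 0.055901
Under exogeneity and monotonicity, PS = (p₁ − p₀) / (1 − p₀).
PS = (0.11321 − 0.055901) / (1 − 0.055901) = 0.057307 / 0.9441 ≈ 0.0607

PS ≈ 0.061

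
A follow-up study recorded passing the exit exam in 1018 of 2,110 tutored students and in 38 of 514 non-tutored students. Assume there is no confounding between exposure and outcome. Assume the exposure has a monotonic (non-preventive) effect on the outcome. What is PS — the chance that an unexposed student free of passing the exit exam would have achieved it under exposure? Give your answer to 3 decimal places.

PS ≈ 0.441

p₁ = P(outcome | exposed) = 1018/2110 = 0.48246
p₀ = P(outcome | unexposed) = 38/514 = 0.07393
Under exogeneity and monotonicity, PS = (p₁ − p₀) / (1 − p₀).
PS = (0.48246 − 0.07393) / (1 − 0.07393) = 0.40853 / 0.92607 ≈ 0.4411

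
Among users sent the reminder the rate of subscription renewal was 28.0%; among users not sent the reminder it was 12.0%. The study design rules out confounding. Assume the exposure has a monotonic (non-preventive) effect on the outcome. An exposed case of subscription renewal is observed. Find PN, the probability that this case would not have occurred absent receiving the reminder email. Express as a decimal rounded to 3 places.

p₁ = 0.28, p₀ = 0.12.
Under exogeneity and monotonicity, PN = (p₁ − p₀) / p₁.
PN = (0.28 − 0.12) / 0.28 = 0.16 / 0.28 ≈ 0.5714

PN ≈ 0.571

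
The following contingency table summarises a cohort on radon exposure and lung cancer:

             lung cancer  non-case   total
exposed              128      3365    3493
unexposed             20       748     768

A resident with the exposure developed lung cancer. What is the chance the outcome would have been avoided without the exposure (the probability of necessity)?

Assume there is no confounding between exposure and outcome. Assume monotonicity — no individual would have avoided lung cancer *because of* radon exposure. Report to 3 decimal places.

PN ≈ 0.289

p₁ = P(outcome | exposed) = 128/3493 = 0.036645
p₀ = P(outcome | unexposed) = 20/768 = 0.026042
Under exogeneity and monotonicity, PN = (p₁ − p₀)/p₁.
PN = (0.036645 − 0.026042) / 0.036645 ≈ 0.2893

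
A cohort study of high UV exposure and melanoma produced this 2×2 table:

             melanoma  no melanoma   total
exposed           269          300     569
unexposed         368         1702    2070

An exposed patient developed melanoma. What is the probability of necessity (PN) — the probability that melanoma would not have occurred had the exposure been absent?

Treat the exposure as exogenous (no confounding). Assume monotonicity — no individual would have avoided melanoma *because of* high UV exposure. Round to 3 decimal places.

PN ≈ 0.624

p₁ = P(outcome | exposed) = 269/569 = 0.47276
p₀ = P(outcome | unexposed) = 368/2070 = 0.17778
Under exogeneity and monotonicity, PN = (p₁ − p₀)/p₁.
PN = (0.47276 − 0.17778) / 0.47276 ≈ 0.6240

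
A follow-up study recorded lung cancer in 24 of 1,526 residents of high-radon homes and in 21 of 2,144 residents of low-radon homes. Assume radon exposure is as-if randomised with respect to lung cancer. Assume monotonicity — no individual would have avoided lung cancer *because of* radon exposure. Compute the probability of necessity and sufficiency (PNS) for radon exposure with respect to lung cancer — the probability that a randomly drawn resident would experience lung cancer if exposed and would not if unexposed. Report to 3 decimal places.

PNS ≈ 0.006

p₁ = P(outcome | exposed) = 24/1526 = 0.015727
p₀ = P(outcome | unexposed) = 21/2144 = 0.0097948
Under exogeneity and monotonicity, PNS = p₁ − p₀.
PNS = 0.015727 − 0.0097948 = 0.0059326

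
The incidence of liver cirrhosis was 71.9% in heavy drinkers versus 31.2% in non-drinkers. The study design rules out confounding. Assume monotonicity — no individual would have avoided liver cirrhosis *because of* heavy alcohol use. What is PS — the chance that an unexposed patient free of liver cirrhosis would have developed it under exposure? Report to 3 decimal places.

p₁ = 0.719, p₀ = 0.312.
Under exogeneity and monotonicity, PS = (p₁ − p₀) / (1 − p₀).
PS = (0.719 − 0.312) / (1 − 0.312) = 0.407 / 0.688 ≈ 0.5916

PS ≈ 0.592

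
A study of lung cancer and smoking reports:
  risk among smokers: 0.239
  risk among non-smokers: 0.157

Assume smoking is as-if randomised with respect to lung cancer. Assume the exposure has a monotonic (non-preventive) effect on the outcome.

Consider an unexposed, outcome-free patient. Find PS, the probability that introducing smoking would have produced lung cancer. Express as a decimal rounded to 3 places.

Let p₁ = 0.239, p₀ = 0.157.
Under exogeneity and monotonicity, PS = (p₁ − p₀) / (1 − p₀).
PS = (0.239 − 0.157) / (1 − 0.157) = 0.082 / 0.843 ≈ 0.0973

PS ≈ 0.097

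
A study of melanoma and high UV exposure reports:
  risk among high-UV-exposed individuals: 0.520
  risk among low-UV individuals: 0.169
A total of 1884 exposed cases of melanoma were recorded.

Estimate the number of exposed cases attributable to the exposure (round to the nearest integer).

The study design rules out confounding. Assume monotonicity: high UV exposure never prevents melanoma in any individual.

about 1272 cases

Let p₁ = 0.52, p₀ = 0.169.
PN = (p₁ − p₀)/p₁ = (0.52 − 0.169) / 0.52 ≈ 0.67500.
Attributable cases ≈ PN × (exposed cases) = 0.67500 × 1884 ≈ 1271.70.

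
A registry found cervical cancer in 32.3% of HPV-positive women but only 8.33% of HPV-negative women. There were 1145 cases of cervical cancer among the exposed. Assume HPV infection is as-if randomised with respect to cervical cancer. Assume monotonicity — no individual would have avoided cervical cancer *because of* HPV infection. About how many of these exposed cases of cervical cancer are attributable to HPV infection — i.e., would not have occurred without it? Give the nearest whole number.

about 850 cases

p₁ = 0.323, p₀ = 0.0833.
PN = (p₁ − p₀)/p₁ = (0.323 − 0.0833) / 0.323 ≈ 0.74211.
Attributable cases ≈ PN × (exposed cases) = 0.74211 × 1145 ≈ 849.71.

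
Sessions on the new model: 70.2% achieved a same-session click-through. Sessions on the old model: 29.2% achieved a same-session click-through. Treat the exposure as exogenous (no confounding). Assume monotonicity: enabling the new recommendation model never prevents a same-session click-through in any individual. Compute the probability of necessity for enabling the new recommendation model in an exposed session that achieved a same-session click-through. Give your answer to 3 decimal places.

p₁ = 0.702, p₀ = 0.292.
Under exogeneity and monotonicity, PN = (p₁ − p₀) / p₁.
PN = (0.702 − 0.292) / 0.702 = 0.41 / 0.702 ≈ 0.5840

PN ≈ 0.584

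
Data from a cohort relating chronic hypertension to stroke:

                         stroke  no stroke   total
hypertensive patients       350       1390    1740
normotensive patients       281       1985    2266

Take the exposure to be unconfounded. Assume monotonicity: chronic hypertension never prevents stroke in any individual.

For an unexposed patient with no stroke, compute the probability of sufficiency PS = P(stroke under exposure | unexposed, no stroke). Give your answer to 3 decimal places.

PS ≈ 0.088

p₁ = P(outcome | exposed) = 350/1740 = 0.20115
p₀ = P(outcome | unexposed) = 281/2266 = 0.12401
Under exogeneity and monotonicity, PS = (p₁ − p₀)/(1 − p₀).
PS = (0.20115 − 0.12401) / 0.87599 ≈ 0.0881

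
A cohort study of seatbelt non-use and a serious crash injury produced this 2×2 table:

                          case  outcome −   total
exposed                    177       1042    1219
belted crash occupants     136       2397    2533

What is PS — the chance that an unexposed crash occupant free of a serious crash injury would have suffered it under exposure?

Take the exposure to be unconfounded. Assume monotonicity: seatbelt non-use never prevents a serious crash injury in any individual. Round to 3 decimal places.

p₁ = P(outcome | exposed) = 177/1219 = 0.1452
p₀ = P(outcome | unexposed) = 136/2533 = 0.053691
Under exogeneity and monotonicity, PS = (p₁ − p₀)/(1 − p₀).
PS = (0.1452 − 0.053691) / 0.94631 ≈ 0.0967

PS ≈ 0.097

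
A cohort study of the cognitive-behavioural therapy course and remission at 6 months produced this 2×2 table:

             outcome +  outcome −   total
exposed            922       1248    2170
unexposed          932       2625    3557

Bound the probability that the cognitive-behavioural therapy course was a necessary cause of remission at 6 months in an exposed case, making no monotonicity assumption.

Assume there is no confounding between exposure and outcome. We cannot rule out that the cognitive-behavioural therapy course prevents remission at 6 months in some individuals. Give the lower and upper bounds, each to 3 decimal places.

p₁ = P(outcome | exposed) = 922/2170 = 0.42488
p₀ = P(outcome | unexposed) = 932/3557 = 0.26202
Under exogeneity alone the bounds on PN are max{0,(p₁−p₀)/p₁} ≤ PN ≤ min{1,(1−p₀)/p₁}.
  lower = (p₁ − p₀)/p₁ = 0.16287 / 0.42488 ≈ 0.3833
  upper = min{1, (1 − p₀)/p₁} = 0.73798 / 0.42488 ≈ 1.7369 → capped at 1

0.383 ≤ PN ≤ 1.000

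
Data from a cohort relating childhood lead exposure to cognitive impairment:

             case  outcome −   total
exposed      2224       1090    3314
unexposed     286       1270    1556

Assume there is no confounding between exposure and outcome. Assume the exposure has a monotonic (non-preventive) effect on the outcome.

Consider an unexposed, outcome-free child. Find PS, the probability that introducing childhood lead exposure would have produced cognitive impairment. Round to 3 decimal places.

PS ≈ 0.597

p₁ = P(outcome | exposed) = 2224/3314 = 0.67109
p₀ = P(outcome | unexposed) = 286/1556 = 0.1838
Under exogeneity and monotonicity, PS = (p₁ − p₀) / (1 − p₀).
PS = (0.67109 − 0.1838) / (1 − 0.1838) = 0.48729 / 0.8162 ≈ 0.5970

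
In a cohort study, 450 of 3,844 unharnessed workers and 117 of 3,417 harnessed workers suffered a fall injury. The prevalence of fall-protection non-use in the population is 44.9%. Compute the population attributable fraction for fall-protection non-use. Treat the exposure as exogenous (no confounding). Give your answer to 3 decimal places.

PAF ≈ 0.521

p₁ = P(outcome | exposed) = 450/3844 = 0.11707
p₀ = P(outcome | unexposed) = 117/3417 = 0.034241
Overall risk P(Y=1) = π·p₁ + (1−π)·p₀ = 0.449×0.11707 + 0.551×0.034241 = 0.071429.
Under exogeneity, PAF = [P(Y=1) − p₀] / P(Y=1).
PAF = (0.071429 − 0.034241) / 0.071429 ≈ 0.5206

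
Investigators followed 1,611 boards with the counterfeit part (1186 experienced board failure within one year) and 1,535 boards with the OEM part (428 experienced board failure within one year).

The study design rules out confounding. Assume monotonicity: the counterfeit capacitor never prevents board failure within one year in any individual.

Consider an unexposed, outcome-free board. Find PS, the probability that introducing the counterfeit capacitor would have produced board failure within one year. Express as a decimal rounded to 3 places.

p₁ = P(outcome | exposed) = 1186/1611 = 0.73619
p₀ = P(outcome | unexposed) = 428/1535 = 0.27883
Under exogeneity and monotonicity, PS = (p₁ − p₀) / (1 − p₀).
PS = (0.73619 − 0.27883) / (1 − 0.27883) = 0.45736 / 0.72117 ≈ 0.6342

PS ≈ 0.634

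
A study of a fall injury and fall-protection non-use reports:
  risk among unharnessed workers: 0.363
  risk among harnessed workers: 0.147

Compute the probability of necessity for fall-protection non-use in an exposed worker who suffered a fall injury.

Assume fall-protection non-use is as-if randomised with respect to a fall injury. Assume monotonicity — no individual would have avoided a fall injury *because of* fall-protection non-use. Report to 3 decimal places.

PN ≈ 0.595

Let p₁ = 0.363, p₀ = 0.147.
Under exogeneity and monotonicity, PN = (p₁ − p₀) / p₁.
PN = (0.363 − 0.147) / 0.363 = 0.216 / 0.363 ≈ 0.5950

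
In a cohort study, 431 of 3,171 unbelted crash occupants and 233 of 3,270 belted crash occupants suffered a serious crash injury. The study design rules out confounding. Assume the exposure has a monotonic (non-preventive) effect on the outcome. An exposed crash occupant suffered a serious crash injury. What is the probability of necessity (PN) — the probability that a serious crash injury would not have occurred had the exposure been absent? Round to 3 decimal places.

p₁ = P(outcome | exposed) = 431/3171 = 0.13592
p₀ = P(outcome | unexposed) = 233/3270 = 0.071254
Under exogeneity and monotonicity, PN = (p₁ − p₀) / p₁.
PN = (0.13592 − 0.071254) / 0.13592 = 0.064665 / 0.13592 ≈ 0.4758

PN ≈ 0.476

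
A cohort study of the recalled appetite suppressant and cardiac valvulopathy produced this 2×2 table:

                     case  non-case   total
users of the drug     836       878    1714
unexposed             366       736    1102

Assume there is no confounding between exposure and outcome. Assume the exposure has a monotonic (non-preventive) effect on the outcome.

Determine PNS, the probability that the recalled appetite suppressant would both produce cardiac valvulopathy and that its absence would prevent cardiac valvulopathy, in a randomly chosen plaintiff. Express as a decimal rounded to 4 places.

p₁ = P(outcome | exposed) = 836/1714 = 0.48775
p₀ = P(outcome | unexposed) = 366/1102 = 0.33212
Under exogeneity and monotonicity, PNS = p₁ − p₀.
PNS = 0.48775 − 0.33212 = 0.15562

PNS ≈ 0.1556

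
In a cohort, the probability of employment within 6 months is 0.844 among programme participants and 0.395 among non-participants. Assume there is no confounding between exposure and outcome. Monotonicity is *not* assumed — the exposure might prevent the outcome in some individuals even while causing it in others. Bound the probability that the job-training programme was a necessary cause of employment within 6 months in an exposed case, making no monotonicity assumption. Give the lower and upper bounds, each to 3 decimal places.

Let p₁ = 0.844, p₀ = 0.395.
Under exogeneity alone the bounds on PN are max{0,(p₁−p₀)/p₁} ≤ PN ≤ min{1,(1−p₀)/p₁}.
  lower = (p₁ − p₀)/p₁ = 0.449 / 0.844 ≈ 0.5320
  upper = min{1, (1 − p₀)/p₁} = 0.605 / 0.844 ≈ 0.7168

0.532 ≤ PN ≤ 0.717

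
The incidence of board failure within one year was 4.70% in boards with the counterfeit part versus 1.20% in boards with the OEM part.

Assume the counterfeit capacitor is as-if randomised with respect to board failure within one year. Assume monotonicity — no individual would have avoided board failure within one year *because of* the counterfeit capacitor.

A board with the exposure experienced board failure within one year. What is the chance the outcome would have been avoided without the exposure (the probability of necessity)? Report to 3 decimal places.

PN ≈ 0.745

p₁ = 0.047, p₀ = 0.012.
Under exogeneity and monotonicity, PN = (p₁ − p₀) / p₁.
PN = (0.047 − 0.012) / 0.047 = 0.035 / 0.047 ≈ 0.7447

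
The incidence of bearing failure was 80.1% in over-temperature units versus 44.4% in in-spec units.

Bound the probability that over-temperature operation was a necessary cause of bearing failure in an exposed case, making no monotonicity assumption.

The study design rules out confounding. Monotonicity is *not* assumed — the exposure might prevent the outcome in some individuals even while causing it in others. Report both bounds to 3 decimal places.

0.446 ≤ PN ≤ 0.694

p₁ = 0.801, p₀ = 0.444.
Under exogeneity alone the bounds on PN are max{0,(p₁−p₀)/p₁} ≤ PN ≤ min{1,(1−p₀)/p₁}.
  lower = (p₁ − p₀)/p₁ = 0.357 / 0.801 ≈ 0.4457
  upper = min{1, (1 − p₀)/p₁} = 0.556 / 0.801 ≈ 0.6941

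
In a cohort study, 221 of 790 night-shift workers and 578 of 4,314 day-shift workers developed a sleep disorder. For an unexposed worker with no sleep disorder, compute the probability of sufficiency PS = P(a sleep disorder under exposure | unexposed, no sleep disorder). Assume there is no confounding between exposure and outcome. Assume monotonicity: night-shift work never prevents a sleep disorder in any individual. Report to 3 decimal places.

p₁ = P(outcome | exposed) = 221/790 = 0.27975
p₀ = P(outcome | unexposed) = 578/4314 = 0.13398
Under exogeneity and monotonicity, PS = (p₁ − p₀) / (1 − p₀).
PS = (0.27975 − 0.13398) / (1 − 0.13398) = 0.14576 / 0.86602 ≈ 0.1683

PS ≈ 0.168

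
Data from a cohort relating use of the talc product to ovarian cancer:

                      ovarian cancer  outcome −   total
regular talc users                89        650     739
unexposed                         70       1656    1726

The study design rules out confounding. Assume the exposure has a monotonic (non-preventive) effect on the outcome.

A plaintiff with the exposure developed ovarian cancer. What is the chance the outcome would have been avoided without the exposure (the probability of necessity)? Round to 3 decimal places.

p₁ = P(outcome | exposed) = 89/739 = 0.12043
p₀ = P(outcome | unexposed) = 70/1726 = 0.040556
Under exogeneity and monotonicity, PN = (p₁ − p₀)/p₁.
PN = (0.12043 − 0.040556) / 0.12043 ≈ 0.6632

PN ≈ 0.663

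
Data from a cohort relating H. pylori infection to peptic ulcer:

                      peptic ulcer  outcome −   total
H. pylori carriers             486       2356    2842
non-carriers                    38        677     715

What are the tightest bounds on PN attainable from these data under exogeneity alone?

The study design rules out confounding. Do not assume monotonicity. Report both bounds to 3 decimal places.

0.689 ≤ PN ≤ 1.000

p₁ = P(outcome | exposed) = 486/2842 = 0.17101
p₀ = P(outcome | unexposed) = 38/715 = 0.053147
Under exogeneity alone the bounds on PN are max{0,(p₁−p₀)/p₁} ≤ PN ≤ min{1,(1−p₀)/p₁}.
  lower = (p₁ − p₀)/p₁ = 0.11786 / 0.17101 ≈ 0.6892
  upper = min{1, (1 − p₀)/p₁} = 0.94685 / 0.17101 ≈ 5.5369 → capped at 1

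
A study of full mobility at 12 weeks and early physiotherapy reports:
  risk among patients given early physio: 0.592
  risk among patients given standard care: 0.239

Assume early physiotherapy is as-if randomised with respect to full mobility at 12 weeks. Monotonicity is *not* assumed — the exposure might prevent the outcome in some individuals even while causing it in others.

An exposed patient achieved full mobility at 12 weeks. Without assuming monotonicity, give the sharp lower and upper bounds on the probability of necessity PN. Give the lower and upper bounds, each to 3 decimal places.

0.596 ≤ PN ≤ 1.000

Let p₁ = 0.592, p₀ = 0.239.
Under exogeneity alone the bounds on PN are max{0,(p₁−p₀)/p₁} ≤ PN ≤ min{1,(1−p₀)/p₁}.
  lower = (p₁ − p₀)/p₁ = 0.353 / 0.592 ≈ 0.5963
  upper = min{1, (1 − p₀)/p₁} = 0.761 / 0.592 ≈ 1.2855 → capped at 1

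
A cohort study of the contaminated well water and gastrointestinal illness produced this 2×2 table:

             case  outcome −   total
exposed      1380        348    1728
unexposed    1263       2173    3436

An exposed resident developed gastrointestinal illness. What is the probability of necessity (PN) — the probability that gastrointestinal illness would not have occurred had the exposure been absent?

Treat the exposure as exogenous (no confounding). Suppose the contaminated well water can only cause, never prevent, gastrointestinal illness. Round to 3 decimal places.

PN ≈ 0.540

p₁ = P(outcome | exposed) = 1380/1728 = 0.79861
p₀ = P(outcome | unexposed) = 1263/3436 = 0.36758
Under exogeneity and monotonicity, PN = (p₁ − p₀) / p₁.
PN = (0.79861 − 0.36758) / 0.79861 = 0.43103 / 0.79861 ≈ 0.5397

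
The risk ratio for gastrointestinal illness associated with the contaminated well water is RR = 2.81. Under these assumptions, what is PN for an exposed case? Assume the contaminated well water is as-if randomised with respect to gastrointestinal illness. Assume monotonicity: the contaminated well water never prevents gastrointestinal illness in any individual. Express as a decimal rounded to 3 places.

PN ≈ 0.644

Under exogeneity and monotonicity, PN = (RR − 1) / RR = 1 − 1/RR.
PN = (2.81 − 1) / 2.81 = 1.81 / 2.81 ≈ 0.6441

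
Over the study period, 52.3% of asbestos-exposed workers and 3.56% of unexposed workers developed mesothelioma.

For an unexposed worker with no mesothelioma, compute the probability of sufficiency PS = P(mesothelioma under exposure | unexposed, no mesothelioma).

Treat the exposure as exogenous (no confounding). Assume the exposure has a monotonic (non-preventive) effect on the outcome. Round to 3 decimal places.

p₁ = 0.523, p₀ = 0.0356.
Under exogeneity and monotonicity, PS = (p₁ − p₀) / (1 − p₀).
PS = (0.523 − 0.0356) / (1 − 0.0356) = 0.4874 / 0.9644 ≈ 0.5054

PS ≈ 0.505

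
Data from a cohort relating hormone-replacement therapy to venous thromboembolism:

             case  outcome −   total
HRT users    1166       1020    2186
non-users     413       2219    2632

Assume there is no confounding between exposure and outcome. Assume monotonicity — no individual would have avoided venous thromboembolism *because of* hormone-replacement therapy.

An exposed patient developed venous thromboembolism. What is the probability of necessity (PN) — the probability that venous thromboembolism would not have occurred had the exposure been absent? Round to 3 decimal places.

PN ≈ 0.706

p₁ = P(outcome | exposed) = 1166/2186 = 0.53339
p₀ = P(outcome | unexposed) = 413/2632 = 0.15691
Under exogeneity and monotonicity, PN = (p₁ − p₀)/p₁.
PN = (0.53339 − 0.15691) / 0.53339 ≈ 0.7058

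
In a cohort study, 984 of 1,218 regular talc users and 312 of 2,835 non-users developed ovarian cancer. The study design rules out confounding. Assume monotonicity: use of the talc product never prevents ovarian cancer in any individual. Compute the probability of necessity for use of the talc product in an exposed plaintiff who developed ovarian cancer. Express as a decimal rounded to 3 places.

PN ≈ 0.864

p₁ = P(outcome | exposed) = 984/1218 = 0.80788
p₀ = P(outcome | unexposed) = 312/2835 = 0.11005
Under exogeneity and monotonicity, PN = (p₁ − p₀) / p₁.
PN = (0.80788 − 0.11005) / 0.80788 = 0.69783 / 0.80788 ≈ 0.8638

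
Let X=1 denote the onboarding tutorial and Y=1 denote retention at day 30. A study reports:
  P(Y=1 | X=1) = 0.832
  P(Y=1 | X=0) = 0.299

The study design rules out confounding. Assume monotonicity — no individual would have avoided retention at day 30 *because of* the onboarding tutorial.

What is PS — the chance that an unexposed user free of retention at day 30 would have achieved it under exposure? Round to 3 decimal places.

PS ≈ 0.760

Let p₁ = 0.832, p₀ = 0.299.
Under exogeneity and monotonicity, PS = (p₁ − p₀) / (1 − p₀).
PS = (0.832 − 0.299) / (1 − 0.299) = 0.533 / 0.701 ≈ 0.7603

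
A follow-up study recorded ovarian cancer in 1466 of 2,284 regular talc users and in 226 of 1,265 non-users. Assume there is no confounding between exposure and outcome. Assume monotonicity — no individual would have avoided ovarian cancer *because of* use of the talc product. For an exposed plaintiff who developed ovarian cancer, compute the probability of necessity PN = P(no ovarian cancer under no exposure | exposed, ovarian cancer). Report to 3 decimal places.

p₁ = P(outcome | exposed) = 1466/2284 = 0.64186
p₀ = P(outcome | unexposed) = 226/1265 = 0.17866
Under exogeneity and monotonicity, PN = (p₁ − p₀) / p₁.
PN = (0.64186 − 0.17866) / 0.64186 = 0.4632 / 0.64186 ≈ 0.7217

PN ≈ 0.722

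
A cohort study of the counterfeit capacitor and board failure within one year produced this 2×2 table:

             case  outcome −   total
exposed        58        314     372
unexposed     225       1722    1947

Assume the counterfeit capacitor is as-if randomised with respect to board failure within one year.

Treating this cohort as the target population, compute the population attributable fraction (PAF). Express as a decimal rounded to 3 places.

p₁ = P(outcome | exposed) = 58/372 = 0.15591
p₀ = P(outcome | unexposed) = 225/1947 = 0.11556
Exposure prevalence π = 372/2319 = 0.16041; overall risk P(Y=1) = 0.12204.
Under exogeneity, PAF = [P(Y=1) − p₀]/P(Y=1).
PAF = (0.12204 − 0.11556) / 0.12204 ≈ 0.0530

PAF ≈ 0.053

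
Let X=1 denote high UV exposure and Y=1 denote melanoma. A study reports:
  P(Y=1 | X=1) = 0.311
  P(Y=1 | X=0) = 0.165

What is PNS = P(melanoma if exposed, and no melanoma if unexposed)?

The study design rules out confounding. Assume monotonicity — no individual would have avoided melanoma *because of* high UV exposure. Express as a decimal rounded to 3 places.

PNS ≈ 0.146

Let p₁ = 0.311, p₀ = 0.165.
Under exogeneity and monotonicity, PNS = p₁ − p₀.
PNS = 0.311 − 0.165 = 0.146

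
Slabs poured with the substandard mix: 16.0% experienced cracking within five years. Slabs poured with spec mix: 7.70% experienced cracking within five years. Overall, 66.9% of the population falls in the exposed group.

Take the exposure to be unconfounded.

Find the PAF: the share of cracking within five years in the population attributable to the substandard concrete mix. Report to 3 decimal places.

PAF ≈ 0.419

p₁ = 0.16, p₀ = 0.077.
Overall risk P(Y=1) = π·p₁ + (1−π)·p₀ = 0.669×0.16 + 0.331×0.077 = 0.13253.
Under exogeneity, PAF = [P(Y=1) − p₀] / P(Y=1).
PAF = (0.13253 − 0.077) / 0.13253 ≈ 0.4190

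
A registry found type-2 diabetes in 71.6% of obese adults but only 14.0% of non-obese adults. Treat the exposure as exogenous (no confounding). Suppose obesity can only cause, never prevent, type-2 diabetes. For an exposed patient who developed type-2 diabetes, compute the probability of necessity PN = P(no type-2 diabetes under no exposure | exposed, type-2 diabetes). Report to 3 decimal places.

p₁ = 0.716, p₀ = 0.14.
Under exogeneity and monotonicity, PN = (p₁ − p₀) / p₁.
PN = (0.716 − 0.14) / 0.716 = 0.576 / 0.716 ≈ 0.8045

PN ≈ 0.804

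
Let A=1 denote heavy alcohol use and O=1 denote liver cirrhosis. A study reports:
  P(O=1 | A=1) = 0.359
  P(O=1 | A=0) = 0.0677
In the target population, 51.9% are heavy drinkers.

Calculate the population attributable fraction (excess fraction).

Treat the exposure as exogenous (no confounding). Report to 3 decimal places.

Let p₁ = 0.359, p₀ = 0.0677.
Overall risk P(Y=1) = π·p₁ + (1−π)·p₀ = 0.519×0.359 + 0.481×0.0677 = 0.21888.
Under exogeneity, PAF = [P(Y=1) − p₀] / P(Y=1).
PAF = (0.21888 − 0.0677) / 0.21888 ≈ 0.6907

PAF ≈ 0.691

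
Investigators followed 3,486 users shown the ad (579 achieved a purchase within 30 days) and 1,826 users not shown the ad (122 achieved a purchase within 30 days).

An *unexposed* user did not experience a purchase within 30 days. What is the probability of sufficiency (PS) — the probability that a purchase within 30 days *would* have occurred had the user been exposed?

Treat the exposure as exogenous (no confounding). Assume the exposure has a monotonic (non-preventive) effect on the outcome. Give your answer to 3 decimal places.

PS ≈ 0.106

p₁ = P(outcome | exposed) = 579/3486 = 0.16609
p₀ = P(outcome | unexposed) = 122/1826 = 0.066813
Under exogeneity and monotonicity, PS = (p₁ − p₀) / (1 − p₀).
PS = (0.16609 − 0.066813) / (1 − 0.066813) = 0.09928 / 0.93319 ≈ 0.1064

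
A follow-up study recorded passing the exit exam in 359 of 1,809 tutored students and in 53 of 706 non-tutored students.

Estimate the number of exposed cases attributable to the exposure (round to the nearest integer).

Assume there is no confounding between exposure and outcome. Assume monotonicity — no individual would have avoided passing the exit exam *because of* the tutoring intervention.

about 223 cases

p₁ = P(outcome | exposed) = 359/1809 = 0.19845
p₀ = P(outcome | unexposed) = 53/706 = 0.075071
PN = (p₁ − p₀)/p₁ = (0.19845 − 0.075071) / 0.19845 ≈ 0.62172.
Attributable cases ≈ PN × (exposed cases) = 0.62172 × 359 ≈ 223.20.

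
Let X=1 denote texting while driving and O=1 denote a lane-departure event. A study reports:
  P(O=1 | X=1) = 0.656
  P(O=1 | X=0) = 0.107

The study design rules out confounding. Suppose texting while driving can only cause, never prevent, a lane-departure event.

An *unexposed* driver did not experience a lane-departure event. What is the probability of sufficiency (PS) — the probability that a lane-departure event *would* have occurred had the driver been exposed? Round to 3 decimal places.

Let p₁ = 0.656, p₀ = 0.107.
Under exogeneity and monotonicity, PS = (p₁ − p₀) / (1 − p₀).
PS = (0.656 − 0.107) / (1 − 0.107) = 0.549 / 0.893 ≈ 0.6148

PS ≈ 0.615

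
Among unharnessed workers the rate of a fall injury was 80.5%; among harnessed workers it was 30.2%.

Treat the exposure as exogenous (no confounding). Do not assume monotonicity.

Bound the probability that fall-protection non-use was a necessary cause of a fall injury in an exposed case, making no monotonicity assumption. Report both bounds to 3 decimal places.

p₁ = 0.805, p₀ = 0.302.
Under exogeneity alone the bounds on PN are max{0,(p₁−p₀)/p₁} ≤ PN ≤ min{1,(1−p₀)/p₁}.
  lower = (p₁ − p₀)/p₁ = 0.503 / 0.805 ≈ 0.6248
  upper = min{1, (1 − p₀)/p₁} = 0.698 / 0.805 ≈ 0.8671

0.625 ≤ PN ≤ 0.867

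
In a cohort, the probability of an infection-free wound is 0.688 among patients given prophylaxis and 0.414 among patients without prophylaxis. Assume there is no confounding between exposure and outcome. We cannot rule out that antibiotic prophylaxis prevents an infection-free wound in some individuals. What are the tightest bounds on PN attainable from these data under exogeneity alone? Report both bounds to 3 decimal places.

Let p₁ = 0.688, p₀ = 0.414.
Under exogeneity alone the bounds on PN are max{0,(p₁−p₀)/p₁} ≤ PN ≤ min{1,(1−p₀)/p₁}.
  lower = (p₁ − p₀)/p₁ = 0.274 / 0.688 ≈ 0.3983
  upper = min{1, (1 − p₀)/p₁} = 0.586 / 0.688 ≈ 0.8517

0.398 ≤ PN ≤ 0.852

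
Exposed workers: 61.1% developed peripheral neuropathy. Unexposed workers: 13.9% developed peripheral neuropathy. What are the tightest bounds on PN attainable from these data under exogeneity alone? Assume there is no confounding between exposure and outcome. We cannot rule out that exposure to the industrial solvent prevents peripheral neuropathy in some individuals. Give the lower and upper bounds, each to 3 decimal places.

p₁ = 0.611, p₀ = 0.139.
Under exogeneity alone the bounds on PN are max{0,(p₁−p₀)/p₁} ≤ PN ≤ min{1,(1−p₀)/p₁}.
  lower = (p₁ − p₀)/p₁ = 0.472 / 0.611 ≈ 0.7725
  upper = min{1, (1 − p₀)/p₁} = 0.861 / 0.611 ≈ 1.4092 → capped at 1

0.773 ≤ PN ≤ 1.000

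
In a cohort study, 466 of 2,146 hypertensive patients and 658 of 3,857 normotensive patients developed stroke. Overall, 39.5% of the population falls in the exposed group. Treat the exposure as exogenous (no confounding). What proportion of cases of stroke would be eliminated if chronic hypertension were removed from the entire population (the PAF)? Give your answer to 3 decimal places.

PAF ≈ 0.097

p₁ = P(outcome | exposed) = 466/2146 = 0.21715
p₀ = P(outcome | unexposed) = 658/3857 = 0.1706
Overall risk P(Y=1) = π·p₁ + (1−π)·p₀ = 0.395×0.21715 + 0.605×0.1706 = 0.18899.
Under exogeneity, PAF = [P(Y=1) − p₀] / P(Y=1).
PAF = (0.18899 − 0.1706) / 0.18899 ≈ 0.0973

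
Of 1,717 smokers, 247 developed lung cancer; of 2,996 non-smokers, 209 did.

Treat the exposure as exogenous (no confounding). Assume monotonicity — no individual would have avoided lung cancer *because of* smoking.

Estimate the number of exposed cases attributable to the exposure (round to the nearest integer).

about 127 cases

p₁ = P(outcome | exposed) = 247/1717 = 0.14386
p₀ = P(outcome | unexposed) = 209/2996 = 0.06976
PN = (p₁ − p₀)/p₁ = (0.14386 − 0.06976) / 0.14386 ≈ 0.51507.
Attributable cases ≈ PN × (exposed cases) = 0.51507 × 247 ≈ 127.22.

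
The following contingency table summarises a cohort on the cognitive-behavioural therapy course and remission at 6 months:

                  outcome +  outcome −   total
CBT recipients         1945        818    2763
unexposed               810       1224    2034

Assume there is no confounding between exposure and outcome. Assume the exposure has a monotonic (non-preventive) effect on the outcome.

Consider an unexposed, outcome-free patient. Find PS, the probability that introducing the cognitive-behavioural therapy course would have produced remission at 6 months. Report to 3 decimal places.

PS ≈ 0.508

p₁ = P(outcome | exposed) = 1945/2763 = 0.70394
p₀ = P(outcome | unexposed) = 810/2034 = 0.39823
Under exogeneity and monotonicity, PS = (p₁ − p₀)/(1 − p₀).
PS = (0.70394 − 0.39823) / 0.60177 ≈ 0.5080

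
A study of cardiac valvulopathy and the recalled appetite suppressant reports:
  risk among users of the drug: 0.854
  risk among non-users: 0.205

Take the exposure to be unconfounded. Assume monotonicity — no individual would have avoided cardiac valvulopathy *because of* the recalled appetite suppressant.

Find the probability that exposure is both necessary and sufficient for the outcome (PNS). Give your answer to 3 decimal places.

PNS ≈ 0.649

Let p₁ = 0.854, p₀ = 0.205.
Under exogeneity and monotonicity, PNS = p₁ − p₀.
PNS = 0.854 − 0.205 = 0.649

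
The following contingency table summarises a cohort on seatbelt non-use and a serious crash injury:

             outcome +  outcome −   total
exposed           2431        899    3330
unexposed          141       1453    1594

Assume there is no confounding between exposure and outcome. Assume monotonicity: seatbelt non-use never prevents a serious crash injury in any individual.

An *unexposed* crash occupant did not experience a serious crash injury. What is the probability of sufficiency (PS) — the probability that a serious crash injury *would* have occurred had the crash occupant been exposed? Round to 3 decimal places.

PS ≈ 0.704

p₁ = P(outcome | exposed) = 2431/3330 = 0.73003
p₀ = P(outcome | unexposed) = 141/1594 = 0.088457
Under exogeneity and monotonicity, PS = (p₁ − p₀)/(1 − p₀).
PS = (0.73003 − 0.088457) / 0.91154 ≈ 0.7038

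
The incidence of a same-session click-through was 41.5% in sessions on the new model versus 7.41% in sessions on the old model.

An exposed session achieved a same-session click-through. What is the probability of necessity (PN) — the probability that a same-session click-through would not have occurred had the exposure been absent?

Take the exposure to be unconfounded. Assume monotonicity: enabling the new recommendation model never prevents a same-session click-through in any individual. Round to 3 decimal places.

p₁ = 0.415, p₀ = 0.0741.
Under exogeneity and monotonicity, PN = (p₁ − p₀) / p₁.
PN = (0.415 − 0.0741) / 0.415 = 0.3409 / 0.415 ≈ 0.8214

PN ≈ 0.821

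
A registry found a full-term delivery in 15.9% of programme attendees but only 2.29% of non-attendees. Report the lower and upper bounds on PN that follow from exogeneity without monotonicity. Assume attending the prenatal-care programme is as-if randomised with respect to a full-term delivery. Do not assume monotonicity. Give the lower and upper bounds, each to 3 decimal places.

p₁ = 0.159, p₀ = 0.0229.
Under exogeneity alone the bounds on PN are max{0,(p₁−p₀)/p₁} ≤ PN ≤ min{1,(1−p₀)/p₁}.
  lower = (p₁ − p₀)/p₁ = 0.1361 / 0.159 ≈ 0.8560
  upper = min{1, (1 − p₀)/p₁} = 0.9771 / 0.159 ≈ 6.1453 → capped at 1

0.856 ≤ PN ≤ 1.000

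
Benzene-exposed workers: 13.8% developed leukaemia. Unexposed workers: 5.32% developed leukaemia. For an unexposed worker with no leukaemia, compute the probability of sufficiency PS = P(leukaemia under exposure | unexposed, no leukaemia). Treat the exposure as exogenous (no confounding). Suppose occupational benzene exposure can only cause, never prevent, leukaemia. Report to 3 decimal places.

p₁ = 0.138, p₀ = 0.0532.
Under exogeneity and monotonicity, PS = (p₁ − p₀) / (1 − p₀).
PS = (0.138 − 0.0532) / (1 − 0.0532) = 0.0848 / 0.9468 ≈ 0.0896

PS ≈ 0.090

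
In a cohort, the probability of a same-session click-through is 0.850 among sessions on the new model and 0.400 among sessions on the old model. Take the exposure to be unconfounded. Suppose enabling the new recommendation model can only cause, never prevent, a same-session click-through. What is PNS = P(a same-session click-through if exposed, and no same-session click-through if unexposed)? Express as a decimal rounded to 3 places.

Let p₁ = 0.85, p₀ = 0.4.
Under exogeneity and monotonicity, PNS = p₁ − p₀.
PNS = 0.85 − 0.4 = 0.45

PNS ≈ 0.450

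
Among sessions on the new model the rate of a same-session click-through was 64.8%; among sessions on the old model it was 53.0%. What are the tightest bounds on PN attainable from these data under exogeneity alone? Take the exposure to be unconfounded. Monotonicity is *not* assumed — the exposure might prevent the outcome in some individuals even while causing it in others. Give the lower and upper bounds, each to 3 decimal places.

0.182 ≤ PN ≤ 0.725

p₁ = 0.648, p₀ = 0.53.
Under exogeneity alone the bounds on PN are max{0,(p₁−p₀)/p₁} ≤ PN ≤ min{1,(1−p₀)/p₁}.
  lower = (p₁ − p₀)/p₁ = 0.118 / 0.648 ≈ 0.1821
  upper = min{1, (1 − p₀)/p₁} = 0.47 / 0.648 ≈ 0.7253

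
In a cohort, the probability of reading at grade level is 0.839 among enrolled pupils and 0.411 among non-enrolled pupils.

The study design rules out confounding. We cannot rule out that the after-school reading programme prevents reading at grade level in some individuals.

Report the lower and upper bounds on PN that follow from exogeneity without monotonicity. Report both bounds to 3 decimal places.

0.510 ≤ PN ≤ 0.702

Let p₁ = 0.839, p₀ = 0.411.
Under exogeneity alone the bounds on PN are max{0,(p₁−p₀)/p₁} ≤ PN ≤ min{1,(1−p₀)/p₁}.
  lower = (p₁ − p₀)/p₁ = 0.428 / 0.839 ≈ 0.5101
  upper = min{1, (1 − p₀)/p₁} = 0.589 / 0.839 ≈ 0.7020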